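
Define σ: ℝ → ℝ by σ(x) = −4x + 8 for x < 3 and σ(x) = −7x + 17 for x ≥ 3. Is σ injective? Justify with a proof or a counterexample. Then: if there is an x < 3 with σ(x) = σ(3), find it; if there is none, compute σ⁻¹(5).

3/4

Both pieces are strictly decreasing (slopes −4 and −7), so each is injective on its own interval.
The left piece maps (−∞, 3) onto (−4, ∞); the right piece maps [3, ∞) onto (−∞, −4].
These images are disjoint, so no value is attained by both pieces. Hence σ is injective.
Because the two images are disjoint, no x < 3 has σ(x) = σ(3), so we compute σ⁻¹(5): 5 lies in (−4, ∞), so solve −4x + 8 = 5: x = (5 − 8)/(−4) = 3/4.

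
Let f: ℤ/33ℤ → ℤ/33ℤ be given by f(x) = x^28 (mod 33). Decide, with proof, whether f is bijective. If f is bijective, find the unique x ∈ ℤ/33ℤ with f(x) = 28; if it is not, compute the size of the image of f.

f(4): Repeated squaring mod 33: 4^1 ≡ 4, 4^2 ≡ 4² = 16, 4^4 ≡ 16² = 256 ≡ 25, 4^8 ≡ 25² = 625 ≡ 31, 4^16 ≡ 31² = 961 ≡ 4. Since 28 = 16 + 8 + 4, 4^28 ≡ 4·31·25: 4·31 = 124 ≡ 25, then 25·25 = 625 ≡ 31. So 4^28 ≡ 31 (mod 33).
f(7): Repeated squaring mod 33: 7^1 ≡ 7, 7^2 ≡ 7² = 49 ≡ 16, 7^4 ≡ 16² = 256 ≡ 25, 7^8 ≡ 25² = 625 ≡ 31, 7^16 ≡ 31² = 961 ≡ 4. Since 28 = 16 + 8 + 4, 7^28 ≡ 4·31·25: 4·31 = 124 ≡ 25, then 25·25 = 625 ≡ 31. So 7^28 ≡ 31 (mod 33).
So f(4) = f(7) = 31 while 4 ≠ 7, therefore f is not injective, hence not bijective.
Since f is not bijective, we determine |image(f)|. Computing x^28 mod 33 for each x (by repeated squaring, reducing mod 33 at every step), the values f(0), f(1), …, f(32) are: 0, 1, 25, 27, 31, 4, 15, 31, 16, 3, 1, 22, 12, 25, 16, 9, 4, 4, 9, 16, 25, 12, 22, 1, 3, 16, 31, 15, 4, 31, 27, 25, 1.
The distinct values are {0, 1, 3, 4, 9, 12, 15, 16, 22, 25, 27, 31}; there are 12 of them.

12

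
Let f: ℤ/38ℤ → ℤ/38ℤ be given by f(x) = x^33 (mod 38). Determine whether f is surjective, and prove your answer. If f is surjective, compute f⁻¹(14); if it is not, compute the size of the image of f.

14

f(4): Repeated squaring mod 38: 4^1 ≡ 4, 4^2 ≡ 4² = 16, 4^4 ≡ 16² = 256 ≡ 28, 4^8 ≡ 28² = 784 ≡ 24, 4^16 ≡ 24² = 576 ≡ 6, 4^32 ≡ 6² = 36. Since 33 = 32 + 1, 4^33 ≡ 36·4: 36·4 = 144 ≡ 30. So 4^33 ≡ 30 (mod 38).
f(6): Repeated squaring mod 38: 6^1 ≡ 6, 6^2 ≡ 6² = 36, 6^4 ≡ 36² = 1296 ≡ 4, 6^8 ≡ 4² = 16, 6^16 ≡ 16² = 256 ≡ 28, 6^32 ≡ 28² = 784 ≡ 24. Since 33 = 32 + 1, 6^33 ≡ 24·6: 24·6 = 144 ≡ 30. So 6^33 ≡ 30 (mod 38).
So f(4) = f(6) = 30 while 4 ≠ 6, hence f is not injective.
A non-injective map from the 38-element set ℤ/38ℤ to itself takes at most 37 distinct values, so it cannot be surjective. Thus f is not surjective.
Since f is not surjective, we determine |image(f)|. Computing x^33 mod 38 for each x (by repeated squaring, reducing mod 38 at every step), the values f(0), f(1), …, f(37) are: 0, 1, 12, 31, 30, 7, 30, 1, 18, 11, 8, 1, 18, 27, 12, 27, 26, 7, 18, 19, 20, 31, 12, 11, 26, 11, 20, 37, 30, 27, 20, 37, 8, 31, 8, 7, 26, 37.
The distinct values are {0, 1, 7, 8, 11, 12, 18, 19, 20, 26, 27, 30, 31, 37}; there are 14 of them.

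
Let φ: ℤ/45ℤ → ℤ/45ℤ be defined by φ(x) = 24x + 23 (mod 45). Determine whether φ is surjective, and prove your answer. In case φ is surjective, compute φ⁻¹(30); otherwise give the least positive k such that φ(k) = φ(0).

15

Since gcd(24, 45) = 3, we have 24x ≡ 0 (mod 3) for all x, so φ(x) ≡ 2 (mod 3).
But 0 ≢ 2 (mod 3), so 0 ∈ ℤ/45ℤ has no preimage. Hence φ is not surjective.
Since φ is not surjective, we find the least positive k with φ(k) = φ(0): this means 24k ≡ 0 (mod 45), i.e. 45 ∣ 24k. Since gcd(24, 45) = 3, dividing through by 3 this holds exactly when 15 ∣ 8k, and as gcd(8, 15) = 1, exactly when 15 ∣ k.
The smallest positive such k is 15.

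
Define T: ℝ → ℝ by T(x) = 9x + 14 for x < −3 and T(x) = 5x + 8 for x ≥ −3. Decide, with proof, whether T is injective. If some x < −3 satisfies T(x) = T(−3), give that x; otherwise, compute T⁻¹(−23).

-37/9

Both pieces are strictly increasing (slopes 9 and 5), so each is injective on its own interval.
The left piece maps (−∞, −3) onto (−∞, −13); the right piece maps [−3, ∞) onto [−7, ∞).
These images are disjoint, so no value is attained by both pieces. Therefore T is injective.
Because the two images are disjoint, no x < −3 has T(x) = T(−3), so we compute T⁻¹(−23): −23 lies in (−∞, −13), so solve 9x + 14 = −23: x = (−23 − 14)/9 = −37/9.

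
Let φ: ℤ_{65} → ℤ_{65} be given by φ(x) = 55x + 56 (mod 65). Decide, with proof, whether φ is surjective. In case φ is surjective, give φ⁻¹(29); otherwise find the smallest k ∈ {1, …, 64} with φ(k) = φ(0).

Recall: surjectivity means every element of the codomain has a preimage under φ.
Since gcd(55, 65) = 5, we have 55x ≡ 0 (mod 5) for all x, so φ(x) ≡ 1 (mod 5).
But 0 ≢ 1 (mod 5), so 0 ∈ ℤ_{65} has no preimage. Thus φ is not surjective.
Since φ is not surjective, we find the least positive k with φ(k) = φ(0): this means 55k ≡ 0 (mod 65), i.e. 65 ∣ 55k. Since gcd(55, 65) = 5, dividing through by 5 this holds exactly when 13 ∣ 11k, and as gcd(11, 13) = 1, exactly when 13 ∣ k.
The smallest positive such k is 13.

13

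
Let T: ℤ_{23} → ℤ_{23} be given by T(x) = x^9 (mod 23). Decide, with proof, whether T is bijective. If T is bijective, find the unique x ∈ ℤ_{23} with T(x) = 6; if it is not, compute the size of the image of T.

Since 23 is prime, the nonzero elements of ℤ_{23} form a cyclic group of order 22.
As gcd(9, 22) = 1, raising to the 9th power is a bijection on this group: if a^9 ≡ b^9 then (ab^{−1})^9 = 1, and the only element of order dividing gcd(9, 22) = 1 is 1, so a = b.
With T(0) = 0 this makes T injective on all of ℤ_{23}, hence bijective (finite equal-size domain and codomain). In particular T is bijective.
Since T is bijective, we find the preimage of 6. The inverse of x ↦ x^9 on (ℤ_{23})^× is x ↦ x^5, because 9·5 = 45 = 2·22 + 1 ≡ 1 (mod 22) and x^{22} = 1 for x ≠ 0 (Fermat). So T⁻¹(6) = 6^5 mod 23.
Repeated squaring mod 23: 6^1 ≡ 6, 6^2 ≡ 6² = 36 ≡ 13, 6^4 ≡ 13² = 169 ≡ 8. Since 5 = 4 + 1, 6^5 ≡ 8·6: 8·6 = 48 ≡ 2. So 6^5 ≡ 2 (mod 23).
Hence T⁻¹(6) = 2.

2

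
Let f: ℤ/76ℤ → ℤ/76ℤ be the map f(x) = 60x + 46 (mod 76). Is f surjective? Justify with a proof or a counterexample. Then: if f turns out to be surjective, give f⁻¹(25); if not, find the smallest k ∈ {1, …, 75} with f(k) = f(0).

19

Recall that f is surjective if every y in the codomain equals f(x) for some x in the domain.
Since gcd(60, 76) = 4, we have 60x ≡ 0 (mod 4) for all x, so f(x) ≡ 2 (mod 4).
But 0 ≢ 2 (mod 4), so 0 ∈ ℤ/76ℤ has no preimage. Hence f is not surjective.
Since f is not surjective, we find the least positive k with f(k) = f(0): this means 60k ≡ 0 (mod 76), i.e. 76 ∣ 60k. Since gcd(60, 76) = 4, dividing through by 4 this holds exactly when 19 ∣ 15k, and as gcd(15, 19) = 1, exactly when 19 ∣ k.
The smallest positive such k is 19.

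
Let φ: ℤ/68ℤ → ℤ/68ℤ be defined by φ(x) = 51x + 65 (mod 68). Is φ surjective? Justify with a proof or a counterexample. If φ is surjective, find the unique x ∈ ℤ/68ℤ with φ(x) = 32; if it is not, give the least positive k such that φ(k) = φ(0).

Since gcd(51, 68) = 17, we have 51x ≡ 0 (mod 17) for all x, so φ(x) ≡ 14 (mod 17).
But 0 ≢ 14 (mod 17), so 0 ∈ ℤ/68ℤ has no preimage. Therefore φ is not surjective.
Since φ is not surjective, we find the least positive k with φ(k) = φ(0): this means 51k ≡ 0 (mod 68), i.e. 68 ∣ 51k. Since gcd(51, 68) = 17, dividing through by 17 this holds exactly when 4 ∣ 3k, and as gcd(3, 4) = 1, exactly when 4 ∣ k.
The smallest positive such k is 4.

4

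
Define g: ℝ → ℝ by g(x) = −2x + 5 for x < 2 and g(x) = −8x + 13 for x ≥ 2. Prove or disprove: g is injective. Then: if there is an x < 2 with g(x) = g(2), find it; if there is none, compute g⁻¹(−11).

3

Both pieces are strictly decreasing (slopes −2 and −8), so each is injective on its own interval.
The left piece maps (−∞, 2) onto (1, ∞); the right piece maps [2, ∞) onto (−∞, −3].
These images are disjoint, so no value is attained by both pieces. Thus g is injective.
Because the two images are disjoint, no x < 2 has g(x) = g(2), so we compute g⁻¹(−11): −11 lies in (−∞, −3], so solve −8x + 13 = −11: x = (−11 − 13)/(−8) = 3.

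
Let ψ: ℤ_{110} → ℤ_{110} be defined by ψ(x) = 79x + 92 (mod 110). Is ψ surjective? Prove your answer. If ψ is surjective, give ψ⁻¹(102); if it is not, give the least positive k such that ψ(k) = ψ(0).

60

Since gcd(79, 110) = 1, 79 is invertible modulo 110. Euclid's algorithm: 110 = 1·79 + 31, 79 = 2·31 + 17, 31 = 1·17 + 14, 17 = 1·14 + 3, 14 = 4·3 + 2, 3 = 1·2 + 1; back-substituting gives 1 = 39·79 − 28·110, so 79⁻¹ ≡ 39 (mod 110).
For any y ∈ ℤ_{110}, x = 39(y − 92) mod 110 satisfies ψ(x) = 79·39(y − 92) + 92 ≡ y (since 79·39 ≡ 1 mod 110). So every y has a preimage.
Hence ψ is surjective.
Since ψ is surjective, we compute ψ⁻¹(102): solve 79x + 92 ≡ 102 (mod 110), i.e. 79x ≡ 10 (mod 110).
Multiplying by 79⁻¹ = 39 gives x ≡ 39·10 = 390 = 3·110 + 60 ≡ 60 (mod 110).
Check: ψ(60) = 79·60 + 92 = 4832 = 43·110 + 102 ≡ 102 (mod 110).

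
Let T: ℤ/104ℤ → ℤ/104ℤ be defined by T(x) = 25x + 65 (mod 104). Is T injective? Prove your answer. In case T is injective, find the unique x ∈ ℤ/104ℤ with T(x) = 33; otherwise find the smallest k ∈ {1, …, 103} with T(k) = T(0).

32

Recall: T is injective when T(a) = T(b) forces a = b.
Suppose T(a) = T(b) in ℤ/104ℤ. Then 25a + 65 ≡ 25b + 65 (mod 104), thus 25(a − b) ≡ 0 (mod 104).
Since gcd(25, 104) = 1, 25 is invertible modulo 104, thus a − b ≡ 0 (mod 104), i.e. a = b.
Therefore T is injective.
We now compute 25⁻¹ mod 104 explicitly. Euclid's algorithm: 104 = 4·25 + 4, 25 = 6·4 + 1; back-substituting gives 1 = 25·25 − 6·104, so 25⁻¹ ≡ 25 (mod 104).
Since T is injective, we compute T⁻¹(33): solve 25x + 65 ≡ 33 (mod 104), i.e. 25x ≡ 72 (mod 104).
Multiplying by 25⁻¹ = 25 gives x ≡ 25·72 = 1800 = 17·104 + 32 ≡ 32 (mod 104).
Check: T(32) = 25·32 + 65 = 865 = 8·104 + 33 ≡ 33 (mod 104).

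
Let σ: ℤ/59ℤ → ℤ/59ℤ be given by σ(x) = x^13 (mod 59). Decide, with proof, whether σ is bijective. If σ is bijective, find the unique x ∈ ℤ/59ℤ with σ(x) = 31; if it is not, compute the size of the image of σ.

54

Since 59 is prime, the nonzero elements of ℤ/59ℤ form a cyclic group of order 58.
As gcd(13, 58) = 1, raising to the 13th power is a bijection on this group: if a^13 ≡ b^13 then (ab^{−1})^13 = 1, and the only element of order dividing gcd(13, 58) = 1 is 1, so a = b.
With σ(0) = 0 this makes σ injective on all of ℤ/59ℤ, hence bijective (finite equal-size domain and codomain). In particular σ is bijective.
Since σ is bijective, we find the preimage of 31. The inverse of x ↦ x^13 on (ℤ/59ℤ)^× is x ↦ x^9, because 13·9 = 117 = 2·58 + 1 ≡ 1 (mod 58) and x^{58} = 1 for x ≠ 0 (Fermat). So σ⁻¹(31) = 31^9 mod 59.
Repeated squaring mod 59: 31^1 ≡ 31, 31^2 ≡ 31² = 961 ≡ 17, 31^4 ≡ 17² = 289 ≡ 53, 31^8 ≡ 53² = 2809 ≡ 36. Since 9 = 8 + 1, 31^9 ≡ 36·31: 36·31 = 1116 ≡ 54. So 31^9 ≡ 54 (mod 59).
Hence σ⁻¹(31) = 54.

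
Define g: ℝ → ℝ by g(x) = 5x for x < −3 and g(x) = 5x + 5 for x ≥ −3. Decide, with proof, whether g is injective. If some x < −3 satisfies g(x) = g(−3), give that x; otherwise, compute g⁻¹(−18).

Both pieces are strictly increasing (slopes 5 and 5), so each is injective on its own interval.
The left piece maps (−∞, −3) onto (−∞, −15); the right piece maps [−3, ∞) onto [−10, ∞).
These images are disjoint, so no value is attained by both pieces. Thus g is injective.
Because the two images are disjoint, no x < −3 has g(x) = g(−3), so we compute g⁻¹(−18): −18 lies in (−∞, −15), so solve 5x = −18: x = (−18 − 0)/5 = −18/5.

-18/5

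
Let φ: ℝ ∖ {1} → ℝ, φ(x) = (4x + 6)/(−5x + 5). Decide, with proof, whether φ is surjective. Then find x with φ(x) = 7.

29/39

If φ(x) = −4/5, cross-multiplying gives −5(4x + 6) = 4(−5x + 5), which simplifies to −30 = 20 — false.  So −4/5 has no preimage and φ is not surjective.
Solving φ(x) = 7: cross-multiplying gives 4x + 6 = 7(−5x + 5), which rearranges to 39x = 29, so x = 29/39.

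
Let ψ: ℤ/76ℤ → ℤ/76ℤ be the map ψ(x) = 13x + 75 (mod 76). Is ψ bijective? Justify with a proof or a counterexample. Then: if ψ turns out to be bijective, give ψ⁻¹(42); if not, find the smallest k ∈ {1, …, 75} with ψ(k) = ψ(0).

15

Suppose ψ(s) = ψ(t) in ℤ/76ℤ. Then 13s + 75 ≡ 13t + 75 (mod 76), so 13(s − t) ≡ 0 (mod 76).
Since gcd(13, 76) = 1, 13 is invertible modulo 76, therefore s − t ≡ 0 (mod 76), i.e. s = t.
We now compute 13⁻¹ mod 76 explicitly. Euclid's algorithm: 76 = 5·13 + 11, 13 = 1·11 + 2, 11 = 5·2 + 1; back-substituting gives 1 = 41·13 − 7·76, so 13⁻¹ ≡ 41 (mod 76).
Then y ↦ 41(y − 75) is a two-sided inverse to ψ, so every y ∈ ℤ/76ℤ has a preimage.
So ψ is bijective.
Since ψ is bijective, we find ψ⁻¹(42): we need 13x ≡ 42 − 75 ≡ 43 (mod 76). Using 13⁻¹ = 41: x ≡ 41·43 = 1763 = 23·76 + 15, so x = 15.
Check: ψ(15) = 13·15 + 75 = 270 = 3·76 + 42 ≡ 42 (mod 76).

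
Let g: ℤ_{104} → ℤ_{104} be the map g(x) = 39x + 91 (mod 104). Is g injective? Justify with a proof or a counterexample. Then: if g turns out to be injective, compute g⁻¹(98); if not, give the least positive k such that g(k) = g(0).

8

Recall that g is injective if g(s) = g(t) implies s = t.
We have gcd(39, 104) = 13 > 1. Taking s = 0 and t = 8: g(0) = 91 and g(8) = 39·8 + 91 = 403 ≡ 91 (mod 104).
So g(0) = g(8) while 0 ≠ 8, so g is not injective.
Since g is not injective, we find the least positive k with g(k) = g(0): this means 39k ≡ 0 (mod 104), i.e. 104 ∣ 39k. Since gcd(39, 104) = 13, dividing through by 13 this holds exactly when 8 ∣ 3k, and as gcd(3, 8) = 1, exactly when 8 ∣ k.
The smallest positive such k is 8.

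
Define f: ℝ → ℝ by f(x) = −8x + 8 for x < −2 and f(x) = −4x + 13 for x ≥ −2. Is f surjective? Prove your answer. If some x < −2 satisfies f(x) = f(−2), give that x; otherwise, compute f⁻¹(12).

1/4

Both pieces are strictly decreasing (slopes −8 and −4), so each is injective on its own interval.
The left piece maps (−∞, −2) onto (24, ∞); the right piece maps [−2, ∞) onto (−∞, 21].
The union (24, ∞) ∪ (−∞, 21] omits the interval between 24 and 21; in particular 24 has no preimage. So f is not surjective.
Because the two images are disjoint, no x < −2 has f(x) = f(−2), so we compute f⁻¹(12): 12 lies in (−∞, 21], so solve −4x + 13 = 12: x = (12 − 13)/(−4) = 1/4.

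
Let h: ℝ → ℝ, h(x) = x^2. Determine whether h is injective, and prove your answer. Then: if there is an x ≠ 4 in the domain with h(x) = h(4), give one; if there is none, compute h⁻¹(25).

-4

h(4) = 16 = (−4)^2 = h(−4) (since 2 is even), with 4 ≠ −4. So h is not injective.
For the follow-up, such an x exists: taking x = −4 ∈ ℝ gives h(−4) = 16 = h(4) with −4 ≠ 4.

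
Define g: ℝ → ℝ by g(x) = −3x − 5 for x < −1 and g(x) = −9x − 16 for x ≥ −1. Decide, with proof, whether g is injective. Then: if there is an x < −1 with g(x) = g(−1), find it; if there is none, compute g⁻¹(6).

Both pieces are strictly decreasing (slopes −3 and −9), so each is injective on its own interval.
The left piece maps (−∞, −1) onto (−2, ∞); the right piece maps [−1, ∞) onto (−∞, −7].
These images are disjoint, so no value is attained by both pieces. Thus g is injective.
Because the two images are disjoint, no x < −1 has g(x) = g(−1), so we compute g⁻¹(6): 6 lies in (−2, ∞), so solve −3x − 5 = 6: x = (6 + 5)/(−3) = −11/3.

-11/3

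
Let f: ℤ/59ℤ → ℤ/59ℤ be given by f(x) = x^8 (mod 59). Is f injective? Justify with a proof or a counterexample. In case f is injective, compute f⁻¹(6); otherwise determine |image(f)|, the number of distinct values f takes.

30

f(29): Repeated squaring mod 59: 29^1 ≡ 29, 29^2 ≡ 29² = 841 ≡ 15, 29^4 ≡ 15² = 225 ≡ 48, 29^8 ≡ 48² = 2304 ≡ 3. So 29^8 ≡ 3 (mod 59).
f(30): Repeated squaring mod 59: 30^1 ≡ 30, 30^2 ≡ 30² = 900 ≡ 15, 30^4 ≡ 15² = 225 ≡ 48, 30^8 ≡ 48² = 2304 ≡ 3. So 30^8 ≡ 3 (mod 59).
So f(29) = f(30) = 3 while 29 ≠ 30, thus f is not injective.
Since f is not injective, we determine |image(f)|. Computing x^8 mod 59 for each x (by repeated squaring, reducing mod 59 at every step), the values f(0), f(1), …, f(58) are: 0, 1, 20, 12, 46, 45, 4, 29, 35, 26, 15, 22, 21, 25, 49, 9, 51, 57, 48, 41, 5, 53, 27, 16, 7, 19, 28, 17, 36, 3, 3, 36, 17, 28, 19, 7, 16, 27, 53, 5, 41, 48, 57, 51, 9, 49, 25, 21, 22, 15, 26, 35, 29, 4, 45, 46, 12, 20, 1.
The distinct values are {0, 1, 3, 4, 5, 7, 9, 12, 15, 16, 17, 19, 20, 21, 22, 25, 26, 27, 28, 29, 35, 36, 41, 45, 46, 48, 49, 51, 53, 57}; there are 30 of them.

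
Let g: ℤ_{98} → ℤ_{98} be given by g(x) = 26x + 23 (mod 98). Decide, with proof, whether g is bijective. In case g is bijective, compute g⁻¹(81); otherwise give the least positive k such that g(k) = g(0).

We have gcd(26, 98) = 2 > 1. Taking s = 0 and t = 49: g(0) = 23 and g(49) = 26·49 + 23 = 1297 ≡ 23 (mod 98).
So g(0) = g(49) while 0 ≠ 49, therefore g is not injective, hence not bijective.
Since g is not bijective, we find the least positive k with g(k) = g(0): this means 26k ≡ 0 (mod 98), i.e. 98 ∣ 26k. Since gcd(26, 98) = 2, dividing through by 2 this holds exactly when 49 ∣ 13k, and as gcd(13, 49) = 1, exactly when 49 ∣ k.
The smallest positive such k is 49.

49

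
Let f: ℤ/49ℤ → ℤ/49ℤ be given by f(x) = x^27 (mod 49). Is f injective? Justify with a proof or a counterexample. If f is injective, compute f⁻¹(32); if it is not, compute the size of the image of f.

f(3): Repeated squaring mod 49: 3^1 ≡ 3, 3^2 ≡ 3² = 9, 3^4 ≡ 9² = 81 ≡ 32, 3^8 ≡ 32² = 1024 ≡ 44, 3^16 ≡ 44² = 1936 ≡ 25. Since 27 = 16 + 8 + 2 + 1, 3^27 ≡ 25·44·9·3: 25·44 = 1100 ≡ 22, then 22·9 = 198 ≡ 2, then 2·3 = 6. So 3^27 ≡ 6 (mod 49).
f(5): Repeated squaring mod 49: 5^1 ≡ 5, 5^2 ≡ 5² = 25, 5^4 ≡ 25² = 625 ≡ 37, 5^8 ≡ 37² = 1369 ≡ 46, 5^16 ≡ 46² = 2116 ≡ 9. Since 27 = 16 + 8 + 2 + 1, 5^27 ≡ 9·46·25·5: 9·46 = 414 ≡ 22, then 22·25 = 550 ≡ 11, then 11·5 = 55 ≡ 6. So 5^27 ≡ 6 (mod 49).
So f(3) = f(5) = 6 while 3 ≠ 5, so f is not injective.
Since f is not injective, we determine |image(f)|. Computing x^27 mod 49 for each x (by repeated squaring, reducing mod 49 at every step), the values f(0), f(1), …, f(48) are: 0, 1, 15, 6, 29, 6, 41, 0, 43, 36, 41, 15, 27, 34, 0, 36, 8, 27, 1, 48, 27, 0, 29, 29, 13, 36, 20, 20, 0, 22, 1, 48, 22, 41, 13, 0, 15, 22, 34, 8, 13, 6, 0, 8, 43, 20, 43, 34, 48.
The distinct values are {0, 1, 6, 8, 13, 15, 20, 22, 27, 29, 34, 36, 41, 43, 48}; there are 15 of them.

15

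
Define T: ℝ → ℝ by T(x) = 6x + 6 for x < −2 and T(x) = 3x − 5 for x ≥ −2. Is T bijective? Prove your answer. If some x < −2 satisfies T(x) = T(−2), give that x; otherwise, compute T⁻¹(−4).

Both pieces are strictly increasing (slopes 6 and 3), so each is injective on its own interval.
The left piece maps (−∞, −2) onto (−∞, −6); the right piece maps [−2, ∞) onto [−11, ∞).
These images overlap. In particular T(−2) = −11 (right piece), and solving 6x + 6 = −11 on the left piece gives x = −17/6 < −2.
So T(−17/6) = T(−2) with −17/6 ≠ −2, and T is not injective, hence not bijective. This x = −17/6 is the requested value below −2.

-17/6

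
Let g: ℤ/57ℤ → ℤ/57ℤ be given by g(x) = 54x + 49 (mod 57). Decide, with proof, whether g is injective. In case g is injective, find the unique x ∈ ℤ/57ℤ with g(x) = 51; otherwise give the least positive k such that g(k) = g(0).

19

We have gcd(54, 57) = 3 > 1. Taking x_1 = 0 and x_2 = 19: g(0) = 49 and g(19) = 54·19 + 49 = 1075 ≡ 49 (mod 57).
So g(0) = g(19) while 0 ≠ 19, so g is not injective.
Since g is not injective, we find the least positive k with g(k) = g(0): this means 54k ≡ 0 (mod 57), i.e. 57 ∣ 54k. Since gcd(54, 57) = 3, dividing through by 3 this holds exactly when 19 ∣ 18k, and as gcd(18, 19) = 1, exactly when 19 ∣ k.
The smallest positive such k is 19.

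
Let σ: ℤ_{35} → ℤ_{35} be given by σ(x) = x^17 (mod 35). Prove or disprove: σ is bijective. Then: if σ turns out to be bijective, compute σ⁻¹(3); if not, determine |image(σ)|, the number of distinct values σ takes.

33

Computing x^17 mod 35 for each x (by repeated squaring, reducing mod 35 at every step), the values σ(0), σ(1), …, σ(34) are: 0, 1, 32, 33, 9, 10, 6, 7, 8, 4, 5, 16, 17, 13, 14, 15, 11, 12, 23, 24, 20, 21, 22, 18, 19, 30, 31, 27, 28, 29, 25, 26, 2, 3, 34.
Every element of ℤ_{35} appears exactly once in this list, so σ is a bijection, and in particular bijective.
Since σ is bijective, we read off the preimage of 3 from the same table: σ(33) = 3, so σ⁻¹(3) = 33.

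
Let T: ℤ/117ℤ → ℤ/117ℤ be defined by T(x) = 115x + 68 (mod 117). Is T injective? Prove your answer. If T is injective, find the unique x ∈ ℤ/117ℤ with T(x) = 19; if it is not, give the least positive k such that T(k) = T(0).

83

Suppose T(x_1) = T(x_2) in ℤ/117ℤ. Then 115x_1 + 68 ≡ 115x_2 + 68 (mod 117), therefore 115(x_1 − x_2) ≡ 0 (mod 117).
Since gcd(115, 117) = 1, 115 is invertible modulo 117, thus x_1 − x_2 ≡ 0 (mod 117), i.e. x_1 = x_2.
So T is injective.
We now compute 115⁻¹ mod 117 explicitly. Euclid's algorithm: 117 = 1·115 + 2, 115 = 57·2 + 1; back-substituting gives 1 = 58·115 − 57·117, so 115⁻¹ ≡ 58 (mod 117).
Since T is injective, we compute T⁻¹(19): solve 115x + 68 ≡ 19 (mod 117), i.e. 115x ≡ 68 (mod 117).
Multiplying by 115⁻¹ = 58 gives x ≡ 58·68 = 3944 = 33·117 + 83 ≡ 83 (mod 117).
Check: T(83) = 115·83 + 68 = 9613 = 82·117 + 19 ≡ 19 (mod 117).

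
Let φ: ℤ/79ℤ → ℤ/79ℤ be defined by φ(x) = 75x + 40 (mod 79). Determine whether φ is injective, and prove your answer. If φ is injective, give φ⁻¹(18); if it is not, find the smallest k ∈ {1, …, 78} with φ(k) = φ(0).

45

If φ(a) = φ(b), then 75a ≡ 75b (mod 79). Because gcd(75, 79) = 1, we may cancel 75 to get a ≡ b (mod 79).
Therefore φ is injective.
We now compute 75⁻¹ mod 79 explicitly. Euclid's algorithm: 79 = 1·75 + 4, 75 = 18·4 + 3, 4 = 1·3 + 1; back-substituting gives 1 = 59·75 − 56·79, so 75⁻¹ ≡ 59 (mod 79).
Since φ is injective, we find φ⁻¹(18): we need 75x ≡ 18 − 40 ≡ 57 (mod 79). Using 75⁻¹ = 59: x ≡ 59·57 = 3363 = 42·79 + 45, so x = 45.
Check: φ(45) = 75·45 + 40 = 3415 = 43·79 + 18 ≡ 18 (mod 79).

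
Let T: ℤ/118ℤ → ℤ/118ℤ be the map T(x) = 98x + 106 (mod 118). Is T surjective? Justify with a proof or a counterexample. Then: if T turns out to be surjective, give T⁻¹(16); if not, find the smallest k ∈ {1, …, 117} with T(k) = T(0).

59

Since gcd(98, 118) = 2, we have 98x ≡ 0 (mod 2) for all x, so T(x) ≡ 0 (mod 2).
But 1 ≢ 0 (mod 2), so 1 ∈ ℤ/118ℤ has no preimage. Therefore T is not surjective.
Since T is not surjective, we find the least positive k with T(k) = T(0): this means 98k ≡ 0 (mod 118), i.e. 118 ∣ 98k. Since gcd(98, 118) = 2, dividing through by 2 this holds exactly when 59 ∣ 49k, and as gcd(49, 59) = 1, exactly when 59 ∣ k.
The smallest positive such k is 59.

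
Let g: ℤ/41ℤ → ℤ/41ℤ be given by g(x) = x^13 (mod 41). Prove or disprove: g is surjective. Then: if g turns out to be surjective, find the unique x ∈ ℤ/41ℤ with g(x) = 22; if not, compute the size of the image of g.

Since 41 is prime, the nonzero elements of ℤ/41ℤ form a cyclic group of order 40.
As gcd(13, 40) = 1, raising to the 13th power is a bijection on this group: if s^13 ≡ t^13 then (st^{−1})^13 = 1, and the only element of order dividing gcd(13, 40) = 1 is 1, so s = t.
With g(0) = 0 this makes g injective on all of ℤ/41ℤ, hence bijective (finite equal-size domain and codomain). In particular g is surjective.
Since g is surjective, we find the preimage of 22. The inverse of x ↦ x^13 on (ℤ/41ℤ)^× is x ↦ x^37, because 13·37 = 481 = 12·40 + 1 ≡ 1 (mod 40) and x^{40} = 1 for x ≠ 0 (Fermat). So g⁻¹(22) = 22^37 mod 41.
Repeated squaring mod 41: 22^1 ≡ 22, 22^2 ≡ 22² = 484 ≡ 33, 22^4 ≡ 33² = 1089 ≡ 23, 22^8 ≡ 23² = 529 ≡ 37, 22^16 ≡ 37² = 1369 ≡ 16, 22^32 ≡ 16² = 256 ≡ 10. Since 37 = 32 + 4 + 1, 22^37 ≡ 10·23·22: 10·23 = 230 ≡ 25, then 25·22 = 550 ≡ 17. So 22^37 ≡ 17 (mod 41).
Hence g⁻¹(22) = 17.

17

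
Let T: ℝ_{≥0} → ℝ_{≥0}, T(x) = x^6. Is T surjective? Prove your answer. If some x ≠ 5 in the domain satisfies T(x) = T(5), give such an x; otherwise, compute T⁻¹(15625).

For any y ∈ ℝ_{≥0}, x = y^{1/6} ∈ ℝ_{≥0} gives T(x) = y, so T is surjective.
Since x ↦ x^6 is strictly increasing on ℝ_{≥0}, it is injective there, so no x ≠ 5 in the domain has T(x) = T(5). We therefore compute T⁻¹(15625) = 15625^{1/6} = 5 (indeed 5^6 = 15625).

5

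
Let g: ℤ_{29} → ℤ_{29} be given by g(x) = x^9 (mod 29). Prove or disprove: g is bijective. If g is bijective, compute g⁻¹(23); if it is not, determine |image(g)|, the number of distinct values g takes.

20

Since 29 is prime, the nonzero elements of ℤ_{29} form a cyclic group of order 28.
As gcd(9, 28) = 1, raising to the 9th power is a bijection on this group: if a^9 ≡ b^9 then (ab^{−1})^9 = 1, and the only element of order dividing gcd(9, 28) = 1 is 1, so a = b.
With g(0) = 0 this makes g injective on all of ℤ_{29}, hence bijective (finite equal-size domain and codomain). In particular g is bijective.
Since g is bijective, we find the preimage of 23. The inverse of x ↦ x^9 on (ℤ_{29})^× is x ↦ x^25, because 9·25 = 225 = 8·28 + 1 ≡ 1 (mod 28) and x^{28} = 1 for x ≠ 0 (Fermat). So g⁻¹(23) = 23^25 mod 29.
Repeated squaring mod 29: 23^1 ≡ 23, 23^2 ≡ 23² = 529 ≡ 7, 23^4 ≡ 7² = 49 ≡ 20, 23^8 ≡ 20² = 400 ≡ 23, 23^16 ≡ 23² = 529 ≡ 7. Since 25 = 16 + 8 + 1, 23^25 ≡ 7·23·23: 7·23 = 161 ≡ 16, then 16·23 = 368 ≡ 20. So 23^25 ≡ 20 (mod 29).
Hence g⁻¹(23) = 20.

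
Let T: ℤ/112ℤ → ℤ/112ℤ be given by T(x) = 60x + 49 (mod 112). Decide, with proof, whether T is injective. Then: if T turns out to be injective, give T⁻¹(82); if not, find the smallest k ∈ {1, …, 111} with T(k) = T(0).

28

Recall that injectivity means: for all s, t in the domain, T(s) = T(t) implies s = t.
We have gcd(60, 112) = 4 > 1. Taking s = 0 and t = 28: T(0) = 49 and T(28) = 60·28 + 49 = 1729 ≡ 49 (mod 112).
So T(0) = T(28) while 0 ≠ 28, hence T is not injective.
Since T is not injective, we find the least positive k with T(k) = T(0): this means 60k ≡ 0 (mod 112), i.e. 112 ∣ 60k. Since gcd(60, 112) = 4, dividing through by 4 this holds exactly when 28 ∣ 15k, and as gcd(15, 28) = 1, exactly when 28 ∣ k.
The smallest positive such k is 28.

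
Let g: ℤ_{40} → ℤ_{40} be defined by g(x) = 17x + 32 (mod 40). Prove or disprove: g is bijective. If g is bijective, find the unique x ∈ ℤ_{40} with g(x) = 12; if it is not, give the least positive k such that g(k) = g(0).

20

Recall that g is injective when g(s) = g(t) forces s = t.
Suppose g(s) = g(t) in ℤ_{40}. Then 17s + 32 ≡ 17t + 32 (mod 40), thus 17(s − t) ≡ 0 (mod 40).
Since gcd(17, 40) = 1, 17 is invertible modulo 40, therefore s − t ≡ 0 (mod 40), i.e. s = t.
We now compute 17⁻¹ mod 40 explicitly. Euclid's algorithm: 40 = 2·17 + 6, 17 = 2·6 + 5, 6 = 1·5 + 1; back-substituting gives 1 = 33·17 − 14·40, so 17⁻¹ ≡ 33 (mod 40).
Then y ↦ 33(y − 32) is a two-sided inverse to g, so every y ∈ ℤ_{40} has a preimage.
Thus g is bijective.
Since g is bijective, we find g⁻¹(12): we need 17x ≡ 12 − 32 ≡ 20 (mod 40). Using 17⁻¹ = 33: x ≡ 33·20 = 660 = 16·40 + 20, so x = 20.
Check: g(20) = 17·20 + 32 = 372 = 9·40 + 12 ≡ 12 (mod 40).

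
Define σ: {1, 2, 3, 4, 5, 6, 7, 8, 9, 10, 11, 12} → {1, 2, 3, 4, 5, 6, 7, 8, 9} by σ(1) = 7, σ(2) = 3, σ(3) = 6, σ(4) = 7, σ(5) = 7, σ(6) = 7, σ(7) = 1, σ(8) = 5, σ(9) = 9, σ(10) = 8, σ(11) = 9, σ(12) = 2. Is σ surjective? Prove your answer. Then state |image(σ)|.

8

No element maps to 4, so σ is not surjective.
The image of σ is {1, 2, 3, 5, 6, 7, 8, 9}, which has 8 elements.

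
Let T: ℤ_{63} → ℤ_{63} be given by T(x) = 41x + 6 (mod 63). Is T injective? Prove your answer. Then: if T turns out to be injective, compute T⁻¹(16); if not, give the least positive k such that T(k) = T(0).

Suppose T(u) = T(v) in ℤ_{63}. Then 41u + 6 ≡ 41v + 6 (mod 63), hence 41(u − v) ≡ 0 (mod 63).
Since gcd(41, 63) = 1, 41 is invertible modulo 63, therefore u − v ≡ 0 (mod 63), i.e. u = v.
So T is injective.
We now compute 41⁻¹ mod 63 explicitly. Euclid's algorithm: 63 = 1·41 + 22, 41 = 1·22 + 19, 22 = 1·19 + 3, 19 = 6·3 + 1; back-substituting gives 1 = 20·41 − 13·63, so 41⁻¹ ≡ 20 (mod 63).
Since T is injective, we find T⁻¹(16): we need 41x ≡ 16 − 6 ≡ 10 (mod 63). Using 41⁻¹ = 20: x ≡ 20·10 = 200 = 3·63 + 11, so x = 11.
Check: T(11) = 41·11 + 6 = 457 = 7·63 + 16 ≡ 16 (mod 63).

11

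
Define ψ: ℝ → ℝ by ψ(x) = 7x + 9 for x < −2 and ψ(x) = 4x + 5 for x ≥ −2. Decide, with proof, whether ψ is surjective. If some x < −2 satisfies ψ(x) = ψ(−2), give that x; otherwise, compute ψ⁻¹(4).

-1/4

Both pieces are strictly increasing (slopes 7 and 4), so each is injective on its own interval.
The left piece maps (−∞, −2) onto (−∞, −5); the right piece maps [−2, ∞) onto [−3, ∞).
The union (−∞, −5) ∪ [−3, ∞) omits the interval between −5 and −3; in particular −5 has no preimage. So ψ is not surjective.
Because the two images are disjoint, no x < −2 has ψ(x) = ψ(−2), so we compute ψ⁻¹(4): 4 lies in [−3, ∞), so solve 4x + 5 = 4: x = (4 − 5)/4 = −1/4.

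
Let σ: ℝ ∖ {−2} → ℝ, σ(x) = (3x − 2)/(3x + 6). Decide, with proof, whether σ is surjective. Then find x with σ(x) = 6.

-38/15

If σ(x) = 1, cross-multiplying gives 3(3x − 2) = 3(3x + 6), which simplifies to −6 = 18 — false.  So 1 has no preimage and σ is not surjective.
Solving σ(x) = 6: cross-multiplying gives 3x − 2 = 6(3x + 6), which rearranges to −15x = 38, so x = −38/15.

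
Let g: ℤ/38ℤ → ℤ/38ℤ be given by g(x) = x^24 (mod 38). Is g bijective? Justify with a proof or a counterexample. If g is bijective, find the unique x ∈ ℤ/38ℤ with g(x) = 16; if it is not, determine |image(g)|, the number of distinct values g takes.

8

g(3): Repeated squaring mod 38: 3^1 ≡ 3, 3^2 ≡ 3² = 9, 3^4 ≡ 9² = 81 ≡ 5, 3^8 ≡ 5² = 25, 3^16 ≡ 25² = 625 ≡ 17. Since 24 = 16 + 8, 3^24 ≡ 17·25: 17·25 = 425 ≡ 7. So 3^24 ≡ 7 (mod 38).
g(5): Repeated squaring mod 38: 5^1 ≡ 5, 5^2 ≡ 5² = 25, 5^4 ≡ 25² = 625 ≡ 17, 5^8 ≡ 17² = 289 ≡ 23, 5^16 ≡ 23² = 529 ≡ 35. Since 24 = 16 + 8, 5^24 ≡ 35·23: 35·23 = 805 ≡ 7. So 5^24 ≡ 7 (mod 38).
So g(3) = g(5) = 7 while 3 ≠ 5, hence g is not injective, hence not bijective.
Since g is not bijective, we determine |image(g)|. Computing x^24 mod 38 for each x (by repeated squaring, reducing mod 38 at every step), the values g(0), g(1), …, g(37) are: 0, 1, 26, 7, 30, 7, 30, 1, 20, 11, 30, 1, 20, 11, 26, 11, 26, 7, 20, 19, 20, 7, 26, 11, 26, 11, 20, 1, 30, 11, 20, 1, 30, 7, 30, 7, 26, 1.
The distinct values are {0, 1, 7, 11, 19, 20, 26, 30}; there are 8 of them.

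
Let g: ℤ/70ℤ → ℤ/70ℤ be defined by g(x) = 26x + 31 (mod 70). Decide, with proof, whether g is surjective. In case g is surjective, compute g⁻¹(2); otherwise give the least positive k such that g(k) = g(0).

35

By definition, g is surjective if every y in the codomain equals g(x) for some x in the domain.
Since gcd(26, 70) = 2, we have 26x ≡ 0 (mod 2) for all x, so g(x) ≡ 1 (mod 2).
But 0 ≢ 1 (mod 2), so 0 ∈ ℤ/70ℤ has no preimage. Therefore g is not surjective.
Since g is not surjective, we find the least positive k with g(k) = g(0): this means 26k ≡ 0 (mod 70), i.e. 70 ∣ 26k. Since gcd(26, 70) = 2, dividing through by 2 this holds exactly when 35 ∣ 13k, and as gcd(13, 35) = 1, exactly when 35 ∣ k.
The smallest positive such k is 35.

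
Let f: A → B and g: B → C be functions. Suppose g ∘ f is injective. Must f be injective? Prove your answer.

injective

Suppose f(x_1) = f(x_2). Applying g: (g ∘ f)(x_1) = (g ∘ f)(x_2). Since g ∘ f is injective, x_1 = x_2. Hence f is injective.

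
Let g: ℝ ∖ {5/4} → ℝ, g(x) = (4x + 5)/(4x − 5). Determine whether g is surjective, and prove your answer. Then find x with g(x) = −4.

If g(x) = 1, cross-multiplying gives 4(4x + 5) = 4(4x − 5), which simplifies to 20 = −20 — false.  So 1 has no preimage and g is not surjective.
Solving g(x) = −4: cross-multiplying gives 4x + 5 = −4(4x − 5), which rearranges to 20x = 15, so x = 3/4.

3/4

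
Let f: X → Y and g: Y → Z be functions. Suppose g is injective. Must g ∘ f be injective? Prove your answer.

not injective

No. Take X = {0, 1}, Y = Z = {0, 1, 2, 3}, f(0) = f(1) = 0, and g = identity (injective).
Then (g ∘ f)(0) = (g ∘ f)(1) = 0 with 0 ≠ 1, so g ∘ f is not injective.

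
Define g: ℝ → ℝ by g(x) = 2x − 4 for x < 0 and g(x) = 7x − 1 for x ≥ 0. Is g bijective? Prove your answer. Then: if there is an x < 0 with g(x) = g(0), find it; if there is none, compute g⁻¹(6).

Both pieces are strictly increasing (slopes 2 and 7), so each is injective on its own interval.
The left piece maps (−∞, 0) onto (−∞, −4); the right piece maps [0, ∞) onto [−1, ∞).
The images leave a gap (−4 has no preimage), so g is not surjective, hence not bijective.
Because the two images are disjoint, no x < 0 has g(x) = g(0), so we compute g⁻¹(6): 6 lies in [−1, ∞), so solve 7x − 1 = 6: x = (6 + 1)/7 = 1.

1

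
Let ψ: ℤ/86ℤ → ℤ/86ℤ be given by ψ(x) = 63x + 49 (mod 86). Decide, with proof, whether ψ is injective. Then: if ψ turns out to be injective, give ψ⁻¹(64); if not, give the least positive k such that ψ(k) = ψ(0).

33

If ψ(u) = ψ(v), then 63u ≡ 63v (mod 86). Because gcd(63, 86) = 1, we may cancel 63 to get u ≡ v (mod 86).
Therefore ψ is injective.
We now compute 63⁻¹ mod 86 explicitly. Euclid's algorithm: 86 = 1·63 + 23, 63 = 2·23 + 17, 23 = 1·17 + 6, 17 = 2·6 + 5, 6 = 1·5 + 1; back-substituting gives 1 = 71·63 − 52·86, so 63⁻¹ ≡ 71 (mod 86).
Since ψ is injective, we find ψ⁻¹(64): we need 63x ≡ 64 − 49 ≡ 15 (mod 86). Using 63⁻¹ = 71: x ≡ 71·15 = 1065 = 12·86 + 33, so x = 33.
Check: ψ(33) = 63·33 + 49 = 2128 = 24·86 + 64 ≡ 64 (mod 86).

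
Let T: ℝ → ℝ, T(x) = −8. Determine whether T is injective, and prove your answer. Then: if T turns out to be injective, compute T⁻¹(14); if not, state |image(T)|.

1

T(0) = −8 = T(1) with 0 ≠ 1, so T is not injective.
Since T is not injective, we state |image(T)|: the image of T is {−8}, which has 1 element.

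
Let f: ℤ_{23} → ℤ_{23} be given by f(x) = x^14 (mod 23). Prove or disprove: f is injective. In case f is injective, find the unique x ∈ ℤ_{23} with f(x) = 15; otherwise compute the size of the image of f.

12

f(11): Repeated squaring mod 23: 11^1 ≡ 11, 11^2 ≡ 11² = 121 ≡ 6, 11^4 ≡ 6² = 36 ≡ 13, 11^8 ≡ 13² = 169 ≡ 8. Since 14 = 8 + 4 + 2, 11^14 ≡ 8·13·6: 8·13 = 104 ≡ 12, then 12·6 = 72 ≡ 3. So 11^14 ≡ 3 (mod 23).
f(12): Repeated squaring mod 23: 12^1 ≡ 12, 12^2 ≡ 12² = 144 ≡ 6, 12^4 ≡ 6² = 36 ≡ 13, 12^8 ≡ 13² = 169 ≡ 8. Since 14 = 8 + 4 + 2, 12^14 ≡ 8·13·6: 8·13 = 104 ≡ 12, then 12·6 = 72 ≡ 3. So 12^14 ≡ 3 (mod 23).
So f(11) = f(12) = 3 while 11 ≠ 12, so f is not injective.
Since f is not injective, we determine |image(f)|. Computing x^14 mod 23 for each x (by repeated squaring, reducing mod 23 at every step), the values f(0), f(1), …, f(22) are: 0, 1, 8, 4, 18, 13, 9, 2, 6, 16, 12, 3, 3, 12, 16, 6, 2, 9, 13, 18, 4, 8, 1.
The distinct values are {0, 1, 2, 3, 4, 6, 8, 9, 12, 13, 16, 18}; there are 12 of them.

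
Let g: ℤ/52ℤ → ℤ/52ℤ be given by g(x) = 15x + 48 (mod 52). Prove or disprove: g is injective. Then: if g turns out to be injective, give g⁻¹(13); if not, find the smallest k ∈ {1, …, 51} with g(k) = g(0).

15

Recall that injectivity means: for all x_1, x_2 in the domain, g(x_1) = g(x_2) implies x_1 = x_2.
If g(x_1) = g(x_2), then 15x_1 ≡ 15x_2 (mod 52). Because gcd(15, 52) = 1, we may cancel 15 to get x_1 ≡ x_2 (mod 52).
Therefore g is injective.
We now compute 15⁻¹ mod 52 explicitly. Euclid's algorithm: 52 = 3·15 + 7, 15 = 2·7 + 1; back-substituting gives 1 = 7·15 − 2·52, so 15⁻¹ ≡ 7 (mod 52).
Since g is injective, we find g⁻¹(13): we need 15x ≡ 13 − 48 ≡ 17 (mod 52). Using 15⁻¹ = 7: x ≡ 7·17 = 119 = 2·52 + 15, so x = 15.
Check: g(15) = 15·15 + 48 = 273 = 5·52 + 13 ≡ 13 (mod 52).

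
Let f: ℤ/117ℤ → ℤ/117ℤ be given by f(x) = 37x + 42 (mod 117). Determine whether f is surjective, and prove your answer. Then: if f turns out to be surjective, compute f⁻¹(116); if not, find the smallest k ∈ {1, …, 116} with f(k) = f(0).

2

Since gcd(37, 117) = 1, 37 is invertible modulo 117. Euclid's algorithm: 117 = 3·37 + 6, 37 = 6·6 + 1; back-substituting gives 1 = 19·37 − 6·117, so 37⁻¹ ≡ 19 (mod 117).
For any y ∈ ℤ/117ℤ, x = 19(y − 42) mod 117 satisfies f(x) = 37·19(y − 42) + 42 ≡ y (since 37·19 ≡ 1 mod 117). So every y has a preimage.
Thus f is surjective.
Since f is surjective, we find f⁻¹(116): we need 37x ≡ 116 − 42 ≡ 74 (mod 117). Using 37⁻¹ = 19: x ≡ 19·74 = 1406 = 12·117 + 2, so x = 2.
Check: f(2) = 37·2 + 42 = 116 ≡ 116 (mod 117).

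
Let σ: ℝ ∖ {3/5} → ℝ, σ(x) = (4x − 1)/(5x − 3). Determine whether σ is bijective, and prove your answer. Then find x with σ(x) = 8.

23/36

If σ(x) = 4/5, cross-multiplying gives 5(4x − 1) = 4(5x − 3), which simplifies to −5 = −12 — false.  So 4/5 has no preimage and σ is not surjective.
Therefore σ is not bijective.
Solving σ(x) = 8: cross-multiplying gives 4x − 1 = 8(5x − 3), which rearranges to −36x = −23, so x = 23/36.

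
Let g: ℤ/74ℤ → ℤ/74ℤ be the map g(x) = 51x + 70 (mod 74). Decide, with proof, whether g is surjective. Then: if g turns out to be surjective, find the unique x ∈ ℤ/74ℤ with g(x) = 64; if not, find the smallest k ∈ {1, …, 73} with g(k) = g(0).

26

Since gcd(51, 74) = 1, 51 is invertible modulo 74. Euclid's algorithm: 74 = 1·51 + 23, 51 = 2·23 + 5, 23 = 4·5 + 3, 5 = 1·3 + 2, 3 = 1·2 + 1; back-substituting gives 1 = 45·51 − 31·74, so 51⁻¹ ≡ 45 (mod 74).
For any y ∈ ℤ/74ℤ, x = 45(y − 70) mod 74 satisfies g(x) = 51·45(y − 70) + 70 ≡ y (since 51·45 ≡ 1 mod 74). So every y has a preimage.
Hence g is surjective.
Since g is surjective, we compute g⁻¹(64): solve 51x + 70 ≡ 64 (mod 74), i.e. 51x ≡ 68 (mod 74).
Multiplying by 51⁻¹ = 45 gives x ≡ 45·68 = 3060 = 41·74 + 26 ≡ 26 (mod 74).
Check: g(26) = 51·26 + 70 = 1396 = 18·74 + 64 ≡ 64 (mod 74).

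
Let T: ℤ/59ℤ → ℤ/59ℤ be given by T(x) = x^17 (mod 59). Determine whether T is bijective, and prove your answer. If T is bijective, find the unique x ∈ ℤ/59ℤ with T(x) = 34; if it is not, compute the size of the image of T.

30

Since 59 is prime, the nonzero elements of ℤ/59ℤ form a cyclic group of order 58.
As gcd(17, 58) = 1, raising to the 17th power is a bijection on this group: if x_1^17 ≡ x_2^17 then (x_1x_2^{−1})^17 = 1, and the only element of order dividing gcd(17, 58) = 1 is 1, so x_1 = x_2.
With T(0) = 0 this makes T injective on all of ℤ/59ℤ, hence bijective (finite equal-size domain and codomain). In particular T is bijective.
Since T is bijective, we find the preimage of 34. The inverse of x ↦ x^17 on (ℤ/59ℤ)^× is x ↦ x^41, because 17·41 = 697 = 12·58 + 1 ≡ 1 (mod 58) and x^{58} = 1 for x ≠ 0 (Fermat). So T⁻¹(34) = 34^41 mod 59.
Repeated squaring mod 59: 34^1 ≡ 34, 34^2 ≡ 34² = 1156 ≡ 35, 34^4 ≡ 35² = 1225 ≡ 45, 34^8 ≡ 45² = 2025 ≡ 19, 34^16 ≡ 19² = 361 ≡ 7, 34^32 ≡ 7² = 49. Since 41 = 32 + 8 + 1, 34^41 ≡ 49·19·34: 49·19 = 931 ≡ 46, then 46·34 = 1564 ≡ 30. So 34^41 ≡ 30 (mod 59).
Hence T⁻¹(34) = 30.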